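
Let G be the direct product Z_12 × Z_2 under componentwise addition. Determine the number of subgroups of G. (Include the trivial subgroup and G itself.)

16

|G| = 24, so by Lagrange every subgroup order divides 24. Divisors: 1, 2, 3, 4, 6, 8, 12, 24.
Subgroups by order — order 1: 1; order 2: 3; order 3: 1; order 4: 3; order 6: 3; order 8: 1; order 12: 3; order 24: 1.
Total: 1 + 3 + 1 + 3 + 3 + 1 + 3 + 1 = 16.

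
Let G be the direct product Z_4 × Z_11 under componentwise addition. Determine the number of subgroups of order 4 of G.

1

|G| = 44 and 4 | 44, so subgroups of order 4 are possible by Lagrange.
The subgroups of order 4 are: {(0,0), (1,0), (2,0), (3,0)}.
So G has 1 subgroup of order 4.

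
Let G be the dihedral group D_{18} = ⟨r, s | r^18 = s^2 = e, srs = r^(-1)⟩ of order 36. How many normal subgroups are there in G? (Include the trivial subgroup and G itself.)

G has 45 subgroups. Checking conjugation-invariance by order — order 1: 1/1 normal; order 2: 1/19 normal; order 3: 1/1 normal; order 4: 0/9 normal; order 6: 1/7 normal; order 9: 1/1 normal; order 12: 0/3 normal; order 18: 3/3 normal; order 36: 1/1 normal.
Total normal subgroups: 9.

9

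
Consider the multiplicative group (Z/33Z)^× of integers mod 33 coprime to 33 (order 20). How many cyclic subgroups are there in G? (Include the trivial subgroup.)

Each element a generates a cyclic subgroup ⟨a⟩; distinct elements may generate the same one (a cyclic group of order d has φ(d) generators).
Cyclic subgroups by order — order 1: 1; order 2: 3; order 5: 1; order 10: 3.
Total: 8.

8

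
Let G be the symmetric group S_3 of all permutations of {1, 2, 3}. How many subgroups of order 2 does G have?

|G| = 6 and 2 | 6, so subgroups of order 2 are possible by Lagrange.
The subgroups of order 2 are: {e, (1 2)}; {e, (1 3)}; {e, (2 3)}.
So G has 3 subgroups of order 2.

3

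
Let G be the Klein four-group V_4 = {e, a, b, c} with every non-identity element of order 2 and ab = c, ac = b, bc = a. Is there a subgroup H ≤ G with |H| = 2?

Yes

2 | 4. A subgroup of order 2 is {e, a}.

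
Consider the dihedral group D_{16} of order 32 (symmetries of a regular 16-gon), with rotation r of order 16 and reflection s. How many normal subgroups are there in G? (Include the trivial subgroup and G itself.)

G has 36 subgroups. Checking conjugation-invariance by order — order 1: 1/1 normal; order 2: 1/17 normal; order 4: 1/9 normal; order 8: 1/5 normal; order 16: 3/3 normal; order 32: 1/1 normal.
Total normal subgroups: 8.

8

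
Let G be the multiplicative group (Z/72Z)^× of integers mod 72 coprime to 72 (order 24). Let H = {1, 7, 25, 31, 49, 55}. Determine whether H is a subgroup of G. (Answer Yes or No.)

Yes

|H| = 6 divides |G| = 24, consistent with Lagrange.
H contains the identity, every element's inverse is in H, and H is closed under ·: it is a subgroup.
In fact H = ⟨7⟩.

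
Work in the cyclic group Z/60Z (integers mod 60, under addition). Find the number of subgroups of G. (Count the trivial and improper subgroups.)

12

Subgroups of the cyclic group Z/60Z correspond bijectively to divisors of 60.
Divisors of 60: 1, 2, 3, 4, 5, 6, 10, 12, 15, 20, 30, 60.
So Z/60Z has 12 subgroups.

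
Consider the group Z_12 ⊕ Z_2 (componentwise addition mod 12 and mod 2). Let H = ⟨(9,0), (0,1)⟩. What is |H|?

8

|⟨(9,0)⟩| = 4 and |⟨(0,1)⟩| = 2, so |H| is a multiple of lcm(4, 2) = 4 and divides |G| = 24.
Closing under the operation: H = {(0,0), (0,1), (3,0), (3,1), (6,0), (6,1), (9,0), (9,1)}, so |H| = 8.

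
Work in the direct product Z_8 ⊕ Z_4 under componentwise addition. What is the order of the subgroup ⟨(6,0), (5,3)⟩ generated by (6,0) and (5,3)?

|⟨(6,0)⟩| = 4 and |⟨(5,3)⟩| = 8, so |H| is a multiple of lcm(4, 8) = 8 and divides |G| = 32.
Closing under the operation: H = {(0,0), (0,2), (1,1), (1,3), (2,0), (2,2), (3,1), (3,3), (4,0), (4,2), (5,1), (5,3), (6,0), (6,2), (7,1), (7,3)}, so |H| = 16.

16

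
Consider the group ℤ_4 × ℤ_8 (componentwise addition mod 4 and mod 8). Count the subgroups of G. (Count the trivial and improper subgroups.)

22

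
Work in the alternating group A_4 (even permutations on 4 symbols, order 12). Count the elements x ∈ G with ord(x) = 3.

The elements of order 3 are: (2 3 4), (2 4 3), (1 2 3), (1 2 4), (1 3 2), (1 3 4), (1 4 2), (1 4 3).
That's 8.

8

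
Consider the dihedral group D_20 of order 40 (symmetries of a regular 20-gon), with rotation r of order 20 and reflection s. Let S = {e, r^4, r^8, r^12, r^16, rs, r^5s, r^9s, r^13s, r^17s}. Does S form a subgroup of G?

|S| = 10 divides |G| = 40, consistent with Lagrange.
S contains the identity, every element's inverse is in S, and S is closed under ·: it is a subgroup.

Yes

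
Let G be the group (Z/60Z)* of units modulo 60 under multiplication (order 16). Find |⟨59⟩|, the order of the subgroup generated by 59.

2

Compute successive powers of 59 mod 60: 59, 1; 59^2 ≡ 1 (mod 60).
So |⟨59⟩| = 2.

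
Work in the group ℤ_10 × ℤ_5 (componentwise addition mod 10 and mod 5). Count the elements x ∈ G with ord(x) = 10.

24

An element (a,b) has order lcm(ord(a), ord(b)); count pairs with lcm equal to 10.
Enumerating gives 24 such elements.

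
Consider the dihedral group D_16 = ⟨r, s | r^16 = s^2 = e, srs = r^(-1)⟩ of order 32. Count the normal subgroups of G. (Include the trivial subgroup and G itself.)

G has 36 subgroups. Checking conjugation-invariance by order — order 1: 1/1 normal; order 2: 1/17 normal; order 4: 1/9 normal; order 8: 1/5 normal; order 16: 3/3 normal; order 32: 1/1 normal.
Total normal subgroups: 8.

8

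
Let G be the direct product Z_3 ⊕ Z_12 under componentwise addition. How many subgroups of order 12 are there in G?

|G| = 36 and 12 | 36, so subgroups of order 12 are possible by Lagrange.
The subgroups of order 12 are: {(0,0), (0,1), (0,2), (0,3), (0,4), (0,5), (0,6), (0,7), (0,8), (0,9), (0,10), (0,11)}; {(0,0), (0,3), (0,6), (0,9), (1,0), (1,3), (1,6), (1,9), (2,0), (2,3), (2,6), (2,9)}; {(0,0), (0,3), (0,6), (0,9), (1,1), (1,4), (1,7), (1,10), (2,2), (2,5), (2,8), (2,11)}; {(0,0), (0,3), (0,6), (0,9), (1,2), (1,5), (1,8), (1,11), (2,1), (2,4), (2,7), (2,10)}.
So G has 4 subgroups of order 12.

4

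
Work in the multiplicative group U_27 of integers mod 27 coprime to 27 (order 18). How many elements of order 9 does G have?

6

The elements of order 9 are: 4, 7, 13, 16, 22, 25.
That's 6.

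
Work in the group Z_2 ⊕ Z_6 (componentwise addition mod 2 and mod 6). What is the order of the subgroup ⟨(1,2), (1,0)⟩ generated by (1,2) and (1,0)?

|⟨(1,2)⟩| = 6 and |⟨(1,0)⟩| = 2, so |H| is a multiple of lcm(6, 2) = 6 and divides |G| = 12.
Closing under the operation: H = {(0,0), (0,2), (0,4), (1,0), (1,2), (1,4)}, so |H| = 6.

6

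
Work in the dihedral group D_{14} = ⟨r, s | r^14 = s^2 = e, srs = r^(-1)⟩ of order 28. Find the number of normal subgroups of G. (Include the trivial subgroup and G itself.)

G has 28 subgroups. Checking conjugation-invariance by order — order 1: 1/1 normal; order 2: 1/15 normal; order 4: 0/7 normal; order 7: 1/1 normal; order 14: 3/3 normal; order 28: 1/1 normal.
Total normal subgroups: 7.

7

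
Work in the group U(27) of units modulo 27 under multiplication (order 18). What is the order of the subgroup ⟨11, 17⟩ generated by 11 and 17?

|⟨11⟩| = 18 and |⟨17⟩| = 6, so |H| is a multiple of lcm(18, 6) = 18 and divides |G| = 18.
Closing {11, 17} under the group operation gives all of G, so |H| = 18.

18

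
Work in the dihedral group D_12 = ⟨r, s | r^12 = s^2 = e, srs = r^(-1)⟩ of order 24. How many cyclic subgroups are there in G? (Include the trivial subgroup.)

Group the elements of G by the cyclic subgroup they generate; each cyclic subgroup of order d accounts for φ(d) elements.
Cyclic subgroups by order — order 1: 1; order 2: 13; order 3: 1; order 4: 1; order 6: 1; order 12: 1.
Total: 18.

18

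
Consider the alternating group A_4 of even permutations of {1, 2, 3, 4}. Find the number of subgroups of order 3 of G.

|G| = 12 and 3 | 12, so subgroups of order 3 are possible by Lagrange.
The subgroups of order 3 are: {e, (1 2 3), (1 3 2)}; {e, (1 2 4), (1 4 2)}; {e, (1 3 4), (1 4 3)}; {e, (2 3 4), (2 4 3)}.
So G has 4 subgroups of order 3.

4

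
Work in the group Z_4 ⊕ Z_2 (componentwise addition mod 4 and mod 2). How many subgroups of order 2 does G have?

3

|G| = 8 and 2 | 8, so subgroups of order 2 are possible by Lagrange.
The subgroups of order 2 are: {(0,0), (0,1)}; {(0,0), (2,0)}; {(0,0), (2,1)}.
So G has 3 subgroups of order 2.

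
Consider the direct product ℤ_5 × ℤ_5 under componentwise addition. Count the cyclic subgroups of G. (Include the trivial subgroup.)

Group the elements of G by the cyclic subgroup they generate; each cyclic subgroup of order d accounts for φ(d) elements.
Cyclic subgroups by order — order 1: 1; order 5: 6.
Total: 7.

7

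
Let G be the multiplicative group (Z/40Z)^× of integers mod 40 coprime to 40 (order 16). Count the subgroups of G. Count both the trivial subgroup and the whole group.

|G| = 16, so by Lagrange every subgroup order divides 16. Divisors: 1, 2, 4, 8, 16.
Subgroups by order — order 1: 1; order 2: 7; order 4: 11; order 8: 7; order 16: 1.
Total: 1 + 7 + 11 + 7 + 1 = 27.

27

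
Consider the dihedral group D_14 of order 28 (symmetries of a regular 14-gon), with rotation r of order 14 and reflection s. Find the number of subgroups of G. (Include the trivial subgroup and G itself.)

|G| = 28, so by Lagrange every subgroup order divides 28. Divisors: 1, 2, 4, 7, 14, 28.
Subgroups by order — order 1: 1; order 2: 15; order 4: 7; order 7: 1; order 14: 3; order 28: 1.
Total: 1 + 15 + 7 + 1 + 3 + 1 = 28.

28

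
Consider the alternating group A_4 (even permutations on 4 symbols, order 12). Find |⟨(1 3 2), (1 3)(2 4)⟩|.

12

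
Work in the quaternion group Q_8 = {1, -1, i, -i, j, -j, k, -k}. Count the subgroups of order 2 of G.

1

|G| = 8 and 2 | 8, so subgroups of order 2 are possible by Lagrange.
The subgroups of order 2 are: {1, -1}.
So G has 1 subgroup of order 2.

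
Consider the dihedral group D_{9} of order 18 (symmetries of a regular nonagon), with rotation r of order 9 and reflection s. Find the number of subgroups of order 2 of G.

|G| = 18 and 2 | 18, so subgroups of order 2 are possible by Lagrange.
The subgroups of order 2 are: {e, r^2s}; {e, r^3s}; {e, r^4s}; {e, r^5s}; … (9 in all).
So G has 9 subgroups of order 2.

9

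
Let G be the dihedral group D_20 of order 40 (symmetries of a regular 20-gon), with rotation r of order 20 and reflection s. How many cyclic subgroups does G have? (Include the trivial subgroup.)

Group the elements of G by the cyclic subgroup they generate; each cyclic subgroup of order d accounts for φ(d) elements.
Cyclic subgroups by order — order 1: 1; order 2: 21; order 4: 1; order 5: 1; order 10: 1; order 20: 1.
Total: 26.

26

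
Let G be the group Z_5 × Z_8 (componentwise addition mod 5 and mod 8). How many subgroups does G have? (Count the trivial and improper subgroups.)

|G| = 40, so by Lagrange every subgroup order divides 40. Divisors: 1, 2, 4, 5, 8, 10, 20, 40.
Subgroups by order — order 1: 1; order 2: 1; order 4: 1; order 5: 1; order 8: 1; order 10: 1; order 20: 1; order 40: 1.
Total: 1 + 1 + 1 + 1 + 1 + 1 + 1 + 1 = 8.

8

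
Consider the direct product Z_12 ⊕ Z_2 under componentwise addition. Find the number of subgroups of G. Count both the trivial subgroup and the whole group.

|G| = 24, so by Lagrange every subgroup order divides 24. Divisors: 1, 2, 3, 4, 6, 8, 12, 24.
Subgroups by order — order 1: 1; order 2: 3; order 3: 1; order 4: 3; order 6: 3; order 8: 1; order 12: 3; order 24: 1.
Total: 1 + 3 + 1 + 3 + 3 + 1 + 3 + 1 = 16.

16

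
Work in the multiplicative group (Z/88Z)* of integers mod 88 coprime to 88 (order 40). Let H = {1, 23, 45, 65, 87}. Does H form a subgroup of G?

No

Closure fails: 65 · 45 = 21 ∉ H. So H is not a subgroup.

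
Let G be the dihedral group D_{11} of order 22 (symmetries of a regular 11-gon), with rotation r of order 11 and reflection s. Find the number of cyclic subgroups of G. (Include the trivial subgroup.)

13

Group the elements of G by the cyclic subgroup they generate; each cyclic subgroup of order d accounts for φ(d) elements.
Cyclic subgroups by order — order 1: 1; order 2: 11; order 11: 1.
Total: 13.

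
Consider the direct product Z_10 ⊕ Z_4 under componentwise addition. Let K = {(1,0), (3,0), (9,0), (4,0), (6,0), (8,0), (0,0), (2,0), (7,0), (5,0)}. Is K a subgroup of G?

Yes

|K| = 10 divides |G| = 40, consistent with Lagrange.
K contains the identity, every element's inverse is in K, and K is closed under +: it is a subgroup.
In fact K = ⟨(9,0)⟩.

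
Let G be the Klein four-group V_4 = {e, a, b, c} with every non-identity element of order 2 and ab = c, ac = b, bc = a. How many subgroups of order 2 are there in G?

|G| = 4 and 2 | 4, so subgroups of order 2 are possible by Lagrange.
The subgroups of order 2 are: {e, a}; {e, b}; {e, c}.
So G has 3 subgroups of order 2.

3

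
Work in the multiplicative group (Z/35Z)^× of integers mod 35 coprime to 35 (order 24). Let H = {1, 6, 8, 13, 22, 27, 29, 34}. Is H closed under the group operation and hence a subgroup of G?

|H| = 8 divides |G| = 24, consistent with Lagrange.
H contains the identity, every element's inverse is in H, and H is closed under ·: it is a subgroup.

Yes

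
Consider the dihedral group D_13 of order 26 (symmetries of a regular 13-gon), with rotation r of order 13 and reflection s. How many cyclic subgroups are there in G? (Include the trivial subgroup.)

A cyclic subgroup of order d is generated by each of its φ(d) elements of order d, so the cyclic subgroups of order d number (#elements of order d)/φ(d).
Cyclic subgroups by order — order 1: 1; order 2: 13; order 13: 1.
Total: 15.

15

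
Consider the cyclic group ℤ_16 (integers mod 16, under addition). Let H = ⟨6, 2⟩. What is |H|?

|⟨6⟩| = 8 and |⟨2⟩| = 8, so |H| is a multiple of lcm(8, 8) = 8 and divides |G| = 16.
Closing under the operation: H = {0, 2, 4, 6, 8, 10, 12, 14}, so |H| = 8.

8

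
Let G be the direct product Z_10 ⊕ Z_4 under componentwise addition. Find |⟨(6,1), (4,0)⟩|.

20

|⟨(6,1)⟩| = 20 and |⟨(4,0)⟩| = 5, so |H| is a multiple of lcm(20, 5) = 20 and divides |G| = 40.
Closing under the operation: H = {(0,0), (0,1), (0,2), (0,3), (2,0), (2,1), (2,2), (2,3), (4,0), (4,1), (4,2), (4,3), (6,0), (6,1), (6,2), (6,3), (8,0), (8,1), (8,2), (8,3)}, so |H| = 20.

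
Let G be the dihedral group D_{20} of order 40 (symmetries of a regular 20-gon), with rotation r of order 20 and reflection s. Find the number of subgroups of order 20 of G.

3

|G| = 40 and 20 | 40, so subgroups of order 20 are possible by Lagrange.
The subgroups of order 20 are: {e, r, r^2, r^3, r^4, r^5, r^6, r^7, r^8, r^9, r^10, r^11, r^12, r^13, r^14, r^15, r^16, r^17, r^18, r^19}; {e, r^2, r^4, r^6, r^8, r^10, r^12, r^14, r^16, r^18, s, r^2s, r^4s, r^6s, r^8s, r^10s, r^12s, r^14s, r^16s, r^18s}; {e, r^2, r^4, r^6, r^8, r^10, r^12, r^14, r^16, r^18, rs, r^3s, r^5s, r^7s, r^9s, r^11s, r^13s, r^15s, r^17s, r^19s}.
So G has 3 subgroups of order 20.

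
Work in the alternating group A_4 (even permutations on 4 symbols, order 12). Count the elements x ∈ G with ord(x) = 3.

8

The elements of order 3 are: (2 3 4), (2 4 3), (1 2 3), (1 2 4), (1 3 2), (1 3 4), (1 4 2), (1 4 3).
That's 8.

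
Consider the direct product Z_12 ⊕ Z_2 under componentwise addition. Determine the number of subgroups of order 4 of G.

3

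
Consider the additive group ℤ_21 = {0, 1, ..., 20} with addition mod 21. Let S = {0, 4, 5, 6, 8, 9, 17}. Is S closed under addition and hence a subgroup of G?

No

5 ∈ S but its inverse 16 ∉ S, so S is not a subgroup.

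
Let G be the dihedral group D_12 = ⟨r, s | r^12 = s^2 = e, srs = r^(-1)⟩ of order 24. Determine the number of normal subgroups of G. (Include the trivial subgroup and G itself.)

G has 34 subgroups. Checking conjugation-invariance by order — order 1: 1/1 normal; order 2: 1/13 normal; order 3: 1/1 normal; order 4: 1/7 normal; order 6: 1/5 normal; order 8: 0/3 normal; order 12: 3/3 normal; order 24: 1/1 normal.
Total normal subgroups: 9.

9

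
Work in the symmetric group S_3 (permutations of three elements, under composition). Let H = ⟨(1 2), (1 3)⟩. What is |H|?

|⟨(1 2)⟩| = 2 and |⟨(1 3)⟩| = 2, so |H| is a multiple of lcm(2, 2) = 2 and divides |G| = 6.
Closing {(1 2), (1 3)} under the group operation gives all of G, so |H| = 6.

6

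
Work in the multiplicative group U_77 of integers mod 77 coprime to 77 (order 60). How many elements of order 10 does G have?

Enumerating element orders in G gives 12 elements of order 10.

12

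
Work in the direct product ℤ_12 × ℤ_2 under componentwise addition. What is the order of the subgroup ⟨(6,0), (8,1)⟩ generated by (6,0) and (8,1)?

12

|⟨(6,0)⟩| = 2 and |⟨(8,1)⟩| = 6, so |H| is a multiple of lcm(2, 6) = 6 and divides |G| = 24.
Closing under the operation: H = {(0,0), (0,1), (2,0), (2,1), (4,0), (4,1), (6,0), (6,1), (8,0), (8,1), (10,0), (10,1)}, so |H| = 12.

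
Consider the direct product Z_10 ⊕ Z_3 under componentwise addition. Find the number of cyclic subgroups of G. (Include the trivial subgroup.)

8

Each element a generates a cyclic subgroup ⟨a⟩; distinct elements may generate the same one (a cyclic group of order d has φ(d) generators).
Cyclic subgroups by order — order 1: 1; order 2: 1; order 3: 1; order 5: 1; order 6: 1; order 10: 1; order 15: 1; order 30: 1.
Total: 8.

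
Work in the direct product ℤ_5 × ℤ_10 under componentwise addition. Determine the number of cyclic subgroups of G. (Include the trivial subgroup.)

Group the elements of G by the cyclic subgroup they generate; each cyclic subgroup of order d accounts for φ(d) elements.
Cyclic subgroups by order — order 1: 1; order 2: 1; order 5: 6; order 10: 6.
Total: 14.

14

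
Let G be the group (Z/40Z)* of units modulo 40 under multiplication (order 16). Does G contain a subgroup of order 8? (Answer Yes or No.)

8 | 16. A subgroup of order 8 is {1, 7, 9, 11, 13, 19, 23, 37}.

Yes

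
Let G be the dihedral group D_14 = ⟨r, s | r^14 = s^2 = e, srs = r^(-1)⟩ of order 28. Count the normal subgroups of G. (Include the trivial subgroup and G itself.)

7

G has 28 subgroups. Checking conjugation-invariance by order — order 1: 1/1 normal; order 2: 1/15 normal; order 4: 0/7 normal; order 7: 1/1 normal; order 14: 3/3 normal; order 28: 1/1 normal.
Total normal subgroups: 7.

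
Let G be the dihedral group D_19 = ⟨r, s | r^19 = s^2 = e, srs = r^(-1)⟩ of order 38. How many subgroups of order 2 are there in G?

|G| = 38 and 2 | 38, so subgroups of order 2 are possible by Lagrange.
The subgroups of order 2 are: {e, r^10s}; {e, r^11s}; {e, r^12s}; {e, r^13s}; … (19 in all).
So G has 19 subgroups of order 2.

19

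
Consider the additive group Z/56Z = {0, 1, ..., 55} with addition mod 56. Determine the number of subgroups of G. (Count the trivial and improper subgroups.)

8

Subgroups of the cyclic group Z/56Z correspond bijectively to divisors of 56.
Divisors of 56: 1, 2, 4, 7, 8, 14, 28, 56.
So Z/56Z has 8 subgroups.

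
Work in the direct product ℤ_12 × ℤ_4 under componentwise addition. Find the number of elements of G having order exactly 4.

An element (a,b) has order lcm(ord(a), ord(b)); count pairs with lcm equal to 4.
Enumerating gives 12 such elements.

12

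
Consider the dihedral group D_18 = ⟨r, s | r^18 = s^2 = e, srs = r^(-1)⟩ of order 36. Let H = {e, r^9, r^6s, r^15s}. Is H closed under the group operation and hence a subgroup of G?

|H| = 4 divides |G| = 36, consistent with Lagrange.
H contains the identity, every element's inverse is in H, and H is closed under ·: it is a subgroup.

Yes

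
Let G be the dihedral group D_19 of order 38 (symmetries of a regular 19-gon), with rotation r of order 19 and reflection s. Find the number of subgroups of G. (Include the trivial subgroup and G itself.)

22

|G| = 38, so by Lagrange every subgroup order divides 38. Divisors: 1, 2, 19, 38.
Subgroups by order — order 1: 1; order 2: 19; order 19: 1; order 38: 1.
Total: 1 + 19 + 1 + 1 = 22.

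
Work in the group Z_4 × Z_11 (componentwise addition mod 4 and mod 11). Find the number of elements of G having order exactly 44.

An element (a,b) has order lcm(ord(a), ord(b)); count pairs with lcm equal to 44.
Enumerating gives 20 such elements.

20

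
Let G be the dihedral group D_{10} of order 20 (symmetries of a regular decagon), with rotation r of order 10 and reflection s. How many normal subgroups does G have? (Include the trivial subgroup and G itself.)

7

G has 22 subgroups. Checking conjugation-invariance by order — order 1: 1/1 normal; order 2: 1/11 normal; order 4: 0/5 normal; order 5: 1/1 normal; order 10: 3/3 normal; order 20: 1/1 normal.
Total normal subgroups: 7.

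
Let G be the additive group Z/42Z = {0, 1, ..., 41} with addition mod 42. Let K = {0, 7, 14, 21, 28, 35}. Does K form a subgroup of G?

Yes

|K| = 6 divides |G| = 42, consistent with Lagrange.
K contains the identity, every element's inverse is in K, and K is closed under +: it is a subgroup.
In fact K = ⟨35⟩.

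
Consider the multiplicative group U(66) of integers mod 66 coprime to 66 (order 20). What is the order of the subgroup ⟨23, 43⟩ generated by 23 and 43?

4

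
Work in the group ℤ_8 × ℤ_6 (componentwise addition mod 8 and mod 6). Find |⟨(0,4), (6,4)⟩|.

12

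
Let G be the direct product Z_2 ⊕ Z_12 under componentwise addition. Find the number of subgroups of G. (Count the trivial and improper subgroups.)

16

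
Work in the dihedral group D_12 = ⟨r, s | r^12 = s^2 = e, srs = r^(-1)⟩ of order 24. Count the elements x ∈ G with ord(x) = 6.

2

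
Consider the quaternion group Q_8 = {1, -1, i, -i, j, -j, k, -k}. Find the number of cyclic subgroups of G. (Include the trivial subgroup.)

5

A cyclic subgroup of order d is generated by each of its φ(d) elements of order d, so the cyclic subgroups of order d number (#elements of order d)/φ(d).
Cyclic subgroups by order — order 1: 1; order 2: 1; order 4: 3.
Total: 5.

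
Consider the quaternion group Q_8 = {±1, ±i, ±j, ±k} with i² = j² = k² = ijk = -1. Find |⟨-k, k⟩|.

4

|⟨-k⟩| = 4 and |⟨k⟩| = 4, so |H| is a multiple of lcm(4, 4) = 4 and divides |G| = 8.
Closing under the operation: H = {1, -1, k, -k}, so |H| = 4.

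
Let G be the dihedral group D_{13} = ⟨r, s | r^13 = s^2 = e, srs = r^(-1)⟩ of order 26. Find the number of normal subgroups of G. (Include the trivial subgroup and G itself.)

3

G has 16 subgroups. Checking conjugation-invariance by order — order 1: 1/1 normal; order 2: 0/13 normal; order 13: 1/1 normal; order 26: 1/1 normal.
Total normal subgroups: 3.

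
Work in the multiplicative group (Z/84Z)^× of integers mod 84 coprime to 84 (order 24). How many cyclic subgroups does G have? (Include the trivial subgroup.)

Each element a generates a cyclic subgroup ⟨a⟩; distinct elements may generate the same one (a cyclic group of order d has φ(d) generators).
Cyclic subgroups by order — order 1: 1; order 2: 7; order 3: 1; order 6: 7.
Total: 16.

16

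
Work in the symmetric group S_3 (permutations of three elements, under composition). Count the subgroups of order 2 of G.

3

|G| = 6 and 2 | 6, so subgroups of order 2 are possible by Lagrange.
The subgroups of order 2 are: {e, (1 2)}; {e, (1 3)}; {e, (2 3)}.
So G has 3 subgroups of order 2.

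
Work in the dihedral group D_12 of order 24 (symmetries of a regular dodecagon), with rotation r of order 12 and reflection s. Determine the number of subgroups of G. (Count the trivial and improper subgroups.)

34

|G| = 24, so by Lagrange every subgroup order divides 24. Divisors: 1, 2, 3, 4, 6, 8, 12, 24.
Subgroups by order — order 1: 1; order 2: 13; order 3: 1; order 4: 7; order 6: 5; order 8: 3; order 12: 3; order 24: 1.
Total: 1 + 13 + 1 + 7 + 5 + 3 + 3 + 1 = 34.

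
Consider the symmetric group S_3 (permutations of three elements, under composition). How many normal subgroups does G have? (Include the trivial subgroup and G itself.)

3

G has 6 subgroups. Checking conjugation-invariance by order — order 1: 1/1 normal; order 2: 0/3 normal; order 3: 1/1 normal; order 6: 1/1 normal.
Total normal subgroups: 3.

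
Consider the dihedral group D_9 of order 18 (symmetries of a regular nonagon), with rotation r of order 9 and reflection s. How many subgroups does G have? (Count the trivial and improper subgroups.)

16

|G| = 18, so by Lagrange every subgroup order divides 18. Divisors: 1, 2, 3, 6, 9, 18.
Subgroups by order — order 1: 1; order 2: 9; order 3: 1; order 6: 3; order 9: 1; order 18: 1.
Total: 1 + 9 + 1 + 3 + 1 + 1 = 16.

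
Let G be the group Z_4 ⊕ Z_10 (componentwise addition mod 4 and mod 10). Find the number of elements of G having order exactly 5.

4

An element (a,b) has order lcm(ord(a), ord(b)); count pairs with lcm equal to 5.
Enumerating gives 4 such elements.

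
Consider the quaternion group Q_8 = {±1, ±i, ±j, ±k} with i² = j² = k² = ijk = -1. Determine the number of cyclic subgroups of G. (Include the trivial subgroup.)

A cyclic subgroup of order d is generated by each of its φ(d) elements of order d, so the cyclic subgroups of order d number (#elements of order d)/φ(d).
Cyclic subgroups by order — order 1: 1; order 2: 1; order 4: 3.
Total: 5.

5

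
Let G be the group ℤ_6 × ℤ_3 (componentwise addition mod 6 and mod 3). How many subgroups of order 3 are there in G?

4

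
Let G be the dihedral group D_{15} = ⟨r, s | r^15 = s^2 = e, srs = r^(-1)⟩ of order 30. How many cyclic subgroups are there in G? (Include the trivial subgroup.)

Group the elements of G by the cyclic subgroup they generate; each cyclic subgroup of order d accounts for φ(d) elements.
Cyclic subgroups by order — order 1: 1; order 2: 15; order 3: 1; order 5: 1; order 15: 1.
Total: 19.

19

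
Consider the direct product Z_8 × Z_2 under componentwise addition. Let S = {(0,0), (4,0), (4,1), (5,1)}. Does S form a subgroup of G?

(5,1) ∈ S but its inverse (3,1) ∉ S, so S is not a subgroup.

No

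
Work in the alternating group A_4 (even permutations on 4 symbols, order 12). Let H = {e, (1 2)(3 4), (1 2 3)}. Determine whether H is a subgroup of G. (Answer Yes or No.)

(1 2 3) ∈ H but its inverse (1 3 2) ∉ H, so H is not a subgroup.

No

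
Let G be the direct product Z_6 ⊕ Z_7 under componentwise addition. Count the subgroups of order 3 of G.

|G| = 42 and 3 | 42, so subgroups of order 3 are possible by Lagrange.
The subgroups of order 3 are: {(0,0), (2,0), (4,0)}.
So G has 1 subgroup of order 3.

1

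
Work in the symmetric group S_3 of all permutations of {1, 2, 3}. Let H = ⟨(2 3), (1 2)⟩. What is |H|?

|⟨(2 3)⟩| = 2 and |⟨(1 2)⟩| = 2, so |H| is a multiple of lcm(2, 2) = 2 and divides |G| = 6.
Closing {(2 3), (1 2)} under the group operation gives all of G, so |H| = 6.

6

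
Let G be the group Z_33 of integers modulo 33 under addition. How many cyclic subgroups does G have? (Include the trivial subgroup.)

4

Group the elements of G by the cyclic subgroup they generate; each cyclic subgroup of order d accounts for φ(d) elements.
Cyclic subgroups by order — order 1: 1; order 3: 1; order 11: 1; order 33: 1.
Total: 4.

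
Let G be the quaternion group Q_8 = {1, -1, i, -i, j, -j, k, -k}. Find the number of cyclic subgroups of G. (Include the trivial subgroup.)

5

Each element a generates a cyclic subgroup ⟨a⟩; distinct elements may generate the same one (a cyclic group of order d has φ(d) generators).
Cyclic subgroups by order — order 1: 1; order 2: 1; order 4: 3.
Total: 5.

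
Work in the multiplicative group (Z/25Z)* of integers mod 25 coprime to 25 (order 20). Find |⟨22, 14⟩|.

|⟨22⟩| = 20 and |⟨14⟩| = 10, so |H| is a multiple of lcm(20, 10) = 20 and divides |G| = 20.
Closing {22, 14} under the group operation gives all of G, so |H| = 20.

20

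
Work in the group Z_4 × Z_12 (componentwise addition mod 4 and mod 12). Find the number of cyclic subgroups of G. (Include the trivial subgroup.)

20

Each element a generates a cyclic subgroup ⟨a⟩; distinct elements may generate the same one (a cyclic group of order d has φ(d) generators).
Cyclic subgroups by order — order 1: 1; order 2: 3; order 3: 1; order 4: 6; order 6: 3; order 12: 6.
Total: 20.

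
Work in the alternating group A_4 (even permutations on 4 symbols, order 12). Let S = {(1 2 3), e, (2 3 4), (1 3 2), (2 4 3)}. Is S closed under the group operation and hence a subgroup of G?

|S| = 5 does not divide |G| = 12, so by Lagrange S is not a subgroup.

No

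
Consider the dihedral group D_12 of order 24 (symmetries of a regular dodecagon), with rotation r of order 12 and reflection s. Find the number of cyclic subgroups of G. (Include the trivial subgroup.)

18

Group the elements of G by the cyclic subgroup they generate; each cyclic subgroup of order d accounts for φ(d) elements.
Cyclic subgroups by order — order 1: 1; order 2: 13; order 3: 1; order 4: 1; order 6: 1; order 12: 1.
Total: 18.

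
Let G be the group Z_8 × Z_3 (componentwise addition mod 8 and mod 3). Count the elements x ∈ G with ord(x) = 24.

8

An element (a,b) has order lcm(ord(a), ord(b)); count pairs with lcm equal to 24.
Enumerating gives 8 such elements.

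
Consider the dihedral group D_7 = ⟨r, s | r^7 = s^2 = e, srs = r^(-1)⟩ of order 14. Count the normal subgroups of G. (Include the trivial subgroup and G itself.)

G has 10 subgroups. Checking conjugation-invariance by order — order 1: 1/1 normal; order 2: 0/7 normal; order 7: 1/1 normal; order 14: 1/1 normal.
Total normal subgroups: 3.

3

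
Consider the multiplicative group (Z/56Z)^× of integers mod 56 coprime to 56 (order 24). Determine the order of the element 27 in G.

2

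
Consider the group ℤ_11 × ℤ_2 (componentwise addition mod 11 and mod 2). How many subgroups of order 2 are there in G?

|G| = 22 and 2 | 22, so subgroups of order 2 are possible by Lagrange.
The subgroups of order 2 are: {(0,0), (0,1)}.
So G has 1 subgroup of order 2.

1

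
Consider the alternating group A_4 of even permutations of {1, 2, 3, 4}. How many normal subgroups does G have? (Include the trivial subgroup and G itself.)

3

G has 10 subgroups. Checking conjugation-invariance by order — order 1: 1/1 normal; order 2: 0/3 normal; order 3: 0/4 normal; order 4: 1/1 normal; order 12: 1/1 normal.
Total normal subgroups: 3.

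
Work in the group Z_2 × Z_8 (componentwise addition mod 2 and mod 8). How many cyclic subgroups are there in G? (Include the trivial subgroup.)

8

Each element a generates a cyclic subgroup ⟨a⟩; distinct elements may generate the same one (a cyclic group of order d has φ(d) generators).
Cyclic subgroups by order — order 1: 1; order 2: 3; order 4: 2; order 8: 2.
Total: 8.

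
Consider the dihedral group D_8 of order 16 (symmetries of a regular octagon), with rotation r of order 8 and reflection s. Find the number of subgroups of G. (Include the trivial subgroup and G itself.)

|G| = 16, so by Lagrange every subgroup order divides 16. Divisors: 1, 2, 4, 8, 16.
Subgroups by order — order 1: 1; order 2: 9; order 4: 5; order 8: 3; order 16: 1.
Total: 1 + 9 + 5 + 3 + 1 = 19.

19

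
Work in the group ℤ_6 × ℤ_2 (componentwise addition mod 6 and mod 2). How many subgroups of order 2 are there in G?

|G| = 12 and 2 | 12, so subgroups of order 2 are possible by Lagrange.
The subgroups of order 2 are: {(0,0), (0,1)}; {(0,0), (3,0)}; {(0,0), (3,1)}.
So G has 3 subgroups of order 2.

3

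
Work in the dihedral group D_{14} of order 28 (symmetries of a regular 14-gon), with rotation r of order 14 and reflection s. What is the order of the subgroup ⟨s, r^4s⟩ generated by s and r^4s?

|⟨s⟩| = 2 and |⟨r^4s⟩| = 2, so |H| is a multiple of lcm(2, 2) = 2 and divides |G| = 28.
Closing under the operation: H = {e, r^2, r^4, r^6, r^8, r^10, r^12, s, r^2s, r^4s, r^6s, r^8s, r^10s, r^12s}, so |H| = 14.

14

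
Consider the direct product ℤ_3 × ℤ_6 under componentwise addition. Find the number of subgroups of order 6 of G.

4

|G| = 18 and 6 | 18, so subgroups of order 6 are possible by Lagrange.
The subgroups of order 6 are: {(0,0), (0,1), (0,2), (0,3), (0,4), (0,5)}; {(0,0), (0,3), (1,0), (1,3), (2,0), (2,3)}; {(0,0), (0,3), (1,1), (1,4), (2,2), (2,5)}; {(0,0), (0,3), (1,2), (1,5), (2,1), (2,4)}.
So G has 4 subgroups of order 6.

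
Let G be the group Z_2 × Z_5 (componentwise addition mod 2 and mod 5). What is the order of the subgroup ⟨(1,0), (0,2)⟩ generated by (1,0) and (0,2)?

|⟨(1,0)⟩| = 2 and |⟨(0,2)⟩| = 5, so |H| is a multiple of lcm(2, 5) = 10 and divides |G| = 10.
Closing {(1,0), (0,2)} under the group operation gives all of G, so |H| = 10.

10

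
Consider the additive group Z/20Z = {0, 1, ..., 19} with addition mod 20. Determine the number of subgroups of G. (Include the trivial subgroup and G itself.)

6

Subgroups of the cyclic group Z/20Z correspond bijectively to divisors of 20.
Divisors of 20: 1, 2, 4, 5, 10, 20.
So Z/20Z has 6 subgroups.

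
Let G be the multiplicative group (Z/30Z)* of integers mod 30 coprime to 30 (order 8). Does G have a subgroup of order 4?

4 | 8. A subgroup of order 4 is {1, 11, 19, 29}.

Yes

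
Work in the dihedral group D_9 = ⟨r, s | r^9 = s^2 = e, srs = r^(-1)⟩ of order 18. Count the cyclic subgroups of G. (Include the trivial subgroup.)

12

Each element a generates a cyclic subgroup ⟨a⟩; distinct elements may generate the same one (a cyclic group of order d has φ(d) generators).
Cyclic subgroups by order — order 1: 1; order 2: 9; order 3: 1; order 9: 1.
Total: 12.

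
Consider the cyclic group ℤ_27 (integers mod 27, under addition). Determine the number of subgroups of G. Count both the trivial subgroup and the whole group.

4

A cyclic group of order 27 has exactly one subgroup for each divisor of 27.
Divisors of 27: 1, 3, 9, 27.
So ℤ_27 has 4 subgroups.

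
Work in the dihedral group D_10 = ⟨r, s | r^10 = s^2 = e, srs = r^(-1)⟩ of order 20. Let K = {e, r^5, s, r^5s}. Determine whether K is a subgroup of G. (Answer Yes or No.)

Yes

|K| = 4 divides |G| = 20, consistent with Lagrange.
K contains the identity, every element's inverse is in K, and K is closed under ·: it is a subgroup.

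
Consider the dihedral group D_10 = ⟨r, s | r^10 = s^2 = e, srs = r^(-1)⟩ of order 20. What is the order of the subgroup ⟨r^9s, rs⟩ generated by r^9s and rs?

10

|⟨r^9s⟩| = 2 and |⟨rs⟩| = 2, so |H| is a multiple of lcm(2, 2) = 2 and divides |G| = 20.
Closing under the operation: H = {e, r^2, r^4, r^6, r^8, rs, r^3s, r^5s, r^7s, r^9s}, so |H| = 10.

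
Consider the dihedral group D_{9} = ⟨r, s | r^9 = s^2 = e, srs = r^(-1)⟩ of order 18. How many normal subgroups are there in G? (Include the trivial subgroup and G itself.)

G has 16 subgroups. Checking conjugation-invariance by order — order 1: 1/1 normal; order 2: 0/9 normal; order 3: 1/1 normal; order 6: 0/3 normal; order 9: 1/1 normal; order 18: 1/1 normal.
Total normal subgroups: 4.

4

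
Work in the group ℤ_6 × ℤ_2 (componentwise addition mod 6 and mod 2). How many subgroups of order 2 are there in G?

3

|G| = 12 and 2 | 12, so subgroups of order 2 are possible by Lagrange.
The subgroups of order 2 are: {(0,0), (0,1)}; {(0,0), (3,0)}; {(0,0), (3,1)}.
So G has 3 subgroups of order 2.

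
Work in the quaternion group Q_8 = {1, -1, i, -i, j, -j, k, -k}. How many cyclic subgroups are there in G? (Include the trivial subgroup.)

5

Group the elements of G by the cyclic subgroup they generate; each cyclic subgroup of order d accounts for φ(d) elements.
Cyclic subgroups by order — order 1: 1; order 2: 1; order 4: 3.
Total: 5.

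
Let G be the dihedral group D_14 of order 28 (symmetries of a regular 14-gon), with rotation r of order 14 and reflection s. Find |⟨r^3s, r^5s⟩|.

|⟨r^3s⟩| = 2 and |⟨r^5s⟩| = 2, so |H| is a multiple of lcm(2, 2) = 2 and divides |G| = 28.
Closing under the operation: H = {e, r^2, r^4, r^6, r^8, r^10, r^12, rs, r^3s, r^5s, r^7s, r^9s, r^11s, r^13s}, so |H| = 14.

14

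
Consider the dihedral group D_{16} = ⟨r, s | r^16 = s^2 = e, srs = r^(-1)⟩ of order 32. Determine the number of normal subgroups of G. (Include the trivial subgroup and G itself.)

G has 36 subgroups. Checking conjugation-invariance by order — order 1: 1/1 normal; order 2: 1/17 normal; order 4: 1/9 normal; order 8: 1/5 normal; order 16: 3/3 normal; order 32: 1/1 normal.
Total normal subgroups: 8.

8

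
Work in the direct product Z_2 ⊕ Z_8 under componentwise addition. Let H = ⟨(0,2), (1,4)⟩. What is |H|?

8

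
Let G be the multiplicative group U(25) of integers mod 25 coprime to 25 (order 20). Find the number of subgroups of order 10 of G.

|G| = 20 and 10 | 20, so subgroups of order 10 are possible by Lagrange.
The subgroups of order 10 are: {1, 4, 6, 9, 11, 14, 16, 19, 21, 24}.
So G has 1 subgroup of order 10.

1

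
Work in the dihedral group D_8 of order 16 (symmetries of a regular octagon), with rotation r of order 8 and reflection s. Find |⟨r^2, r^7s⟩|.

|⟨r^2⟩| = 4 and |⟨r^7s⟩| = 2, so |H| is a multiple of lcm(4, 2) = 4 and divides |G| = 16.
Closing under the operation: H = {e, r^2, r^4, r^6, rs, r^3s, r^5s, r^7s}, so |H| = 8.

8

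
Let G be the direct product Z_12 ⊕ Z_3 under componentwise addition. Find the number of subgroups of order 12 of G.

|G| = 36 and 12 | 36, so subgroups of order 12 are possible by Lagrange.
The subgroups of order 12 are: {(0,0), (0,1), (0,2), (3,0), (3,1), (3,2), (6,0), (6,1), (6,2), (9,0), (9,1), (9,2)}; {(0,0), (1,0), (2,0), (3,0), (4,0), (5,0), (6,0), (7,0), (8,0), (9,0), (10,0), (11,0)}; {(0,0), (1,1), (2,2), (3,0), (4,1), (5,2), (6,0), (7,1), (8,2), (9,0), (10,1), (11,2)}; {(0,0), (1,2), (2,1), (3,0), (4,2), (5,1), (6,0), (7,2), (8,1), (9,0), (10,2), (11,1)}.
So G has 4 subgroups of order 12.

4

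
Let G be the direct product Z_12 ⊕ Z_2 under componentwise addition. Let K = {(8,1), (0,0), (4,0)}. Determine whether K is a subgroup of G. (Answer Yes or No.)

No

(8,1) ∈ K but its inverse (4,1) ∉ K, so K is not a subgroup.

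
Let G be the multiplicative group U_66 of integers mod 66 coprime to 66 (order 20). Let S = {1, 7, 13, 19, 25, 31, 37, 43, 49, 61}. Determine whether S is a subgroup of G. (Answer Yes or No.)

Yes

|S| = 10 divides |G| = 20, consistent with Lagrange.
S contains the identity, every element's inverse is in S, and S is closed under ·: it is a subgroup.
In fact S = ⟨7⟩.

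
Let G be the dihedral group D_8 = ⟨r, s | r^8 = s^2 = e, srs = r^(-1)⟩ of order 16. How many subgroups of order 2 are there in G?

9

|G| = 16 and 2 | 16, so subgroups of order 2 are possible by Lagrange.
The subgroups of order 2 are: {e, r^2s}; {e, r^3s}; {e, r^4}; {e, r^4s}; … (9 in all).
So G has 9 subgroups of order 2.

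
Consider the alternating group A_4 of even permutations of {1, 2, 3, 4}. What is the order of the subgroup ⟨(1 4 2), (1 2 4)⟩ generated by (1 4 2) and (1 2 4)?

|⟨(1 4 2)⟩| = 3 and |⟨(1 2 4)⟩| = 3, so |H| is a multiple of lcm(3, 3) = 3 and divides |G| = 12.
Closing under the operation: H = {e, (1 2 4), (1 4 2)}, so |H| = 3.

3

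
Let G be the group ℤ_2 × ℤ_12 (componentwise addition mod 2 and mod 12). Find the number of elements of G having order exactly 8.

An element (a,b) has order lcm(ord(a), ord(b)); count pairs with lcm equal to 8.
Enumerating gives 0 such elements.

0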